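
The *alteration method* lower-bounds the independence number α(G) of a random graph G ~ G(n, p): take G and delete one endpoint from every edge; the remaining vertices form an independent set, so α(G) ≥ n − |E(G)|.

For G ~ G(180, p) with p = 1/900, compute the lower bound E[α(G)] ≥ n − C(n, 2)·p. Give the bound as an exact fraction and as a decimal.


E[|E(G)|] = C(180, 2)·p = 16110 · (1/900) = 179/10.
E[α(G)] ≥ n − E[|E(G)|] = 180 − 179/10 = 1621/10.
Numerically: ≈ 162.100.
(This is only a lower bound; the true E[α(G)] may be larger.)

E[α(G)] ≥ 1621/10 ≈ 162.100.


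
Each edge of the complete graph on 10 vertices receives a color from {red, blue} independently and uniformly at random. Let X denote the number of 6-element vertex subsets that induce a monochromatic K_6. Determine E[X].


Let X = Σ_S X_S over the C(10, 6) = 210 subsets S of size 6, where X_S = 1 if the K_6 on S is monochromatic.
For a fixed S, the K_6 on S has C(6, 2) = 15 edges. P[all 15 edges red] = (1/2)^15, and likewise for blue, so P[monochromatic] = 2·(1/2)^15 = 2^{1 − 15} = 1/16384.
By linearity: E[X] = C(10, 6) · 2^{1 − 15} = 210 · 1/16384 = 105/8192.
Numerically: E[X] ≈ 0.012817.

E[X] = C(10,6)·2^(1−C(6,2)) = 105/8192 ≈ 0.012817.


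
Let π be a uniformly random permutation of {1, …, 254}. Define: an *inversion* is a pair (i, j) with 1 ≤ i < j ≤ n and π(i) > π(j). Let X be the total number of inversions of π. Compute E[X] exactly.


Write X = Σ X_I over the C(254, 2) = 32131 pairs i < j, with X_I the indicator of one inversion.
There are 32131 indicators.
For each fixed pair i < j, the values π(i) and π(j) are two distinct elements of {1, …, 254} in uniformly random order; by symmetry P[π(i) > π(j)] = 1/2.
By linearity: E[X] = 32131 · (1/2) = C(254, 2) · (1/2) = 32131/2 = 32131/2 ≈ 16065.500000.

E[X] = 32131/2 = 16065.500000.


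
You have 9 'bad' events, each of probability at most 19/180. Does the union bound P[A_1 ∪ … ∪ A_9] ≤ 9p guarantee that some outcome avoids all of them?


Union bound: P[∪_{i=1}^{9} A_i] ≤ Σ_i P[A_i] ≤ 9·p = 9·(19/180) = 19/20.
Numerically: 19/20 ≈ 0.95000.
Is 19/20 < 1? YES.
Since P[∪ A_i] ≤ 19/20 < 1, the complement has P[∩ A_i^c] ≥ 1 − 19/20 = 1/20 > 0, so some outcome avoids every A_i.

9·p = 19/20 ≈ 0.95000; existence CERTIFIED by the union bound.


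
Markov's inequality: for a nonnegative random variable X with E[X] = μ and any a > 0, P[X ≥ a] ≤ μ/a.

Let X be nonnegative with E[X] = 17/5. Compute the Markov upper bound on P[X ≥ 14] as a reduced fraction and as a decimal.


μ = E[X] = 17/5, a = 14.
Markov: P[X ≥ 14] ≤ μ/a = (17/5)/14 = 17/70.
Numerically: ≈ 0.2429.
(Since a = 14 > μ = 3.4000, the bound 17/70 is < 1 and informative.)

P[X ≥ 14] ≤ 17/70 ≈ 0.2429.


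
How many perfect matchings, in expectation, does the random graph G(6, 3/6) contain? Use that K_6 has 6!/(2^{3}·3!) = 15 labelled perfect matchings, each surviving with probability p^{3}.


K_6 has 6!/(2^{3}·3!) = 15 labelled perfect matchings.
For each such perfect matching H, let X_H = 1 if all 3 edges of H are present in G. Then P[X_H = 1] = p^{3} = (1/2)^{3} = 1/8.
By linearity: E[X] = Σ_H E[X_H] = 15 · p^{3} = 15 · 1/8 = 15/8.
Numerically: E[X] ≈ 1.88.

E[X] = 15 · (1/2)^{3} = 15/8 ≈ 1.88.


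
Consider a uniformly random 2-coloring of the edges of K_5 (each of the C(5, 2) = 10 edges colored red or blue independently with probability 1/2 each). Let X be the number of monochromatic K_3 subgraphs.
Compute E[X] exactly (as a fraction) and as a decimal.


Let X = Σ_S X_S over the C(5, 3) = 10 subsets S of size 3, where X_S = 1 if the K_3 on S is monochromatic.
For a fixed S, the K_3 on S has C(3, 2) = 3 edges. P[all 3 edges red] = (1/2)^3, and likewise for blue, so P[monochromatic] = 2·(1/2)^3 = 2^{1 − 3} = 1/4.
By linearity of expectation: E[X] = C(5, 3) · 2^{1 − 3} = 10 · 1/4 = 5/2.
Numerically: E[X] ≈ 2.50000.

E[X] = C(5,3)·2^(1−C(3,2)) = 5/2 ≈ 2.50000.


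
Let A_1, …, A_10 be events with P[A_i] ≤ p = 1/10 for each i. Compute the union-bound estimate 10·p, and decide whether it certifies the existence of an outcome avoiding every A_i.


Union bound: P[∪_{i=1}^{10} A_i] ≤ Σ_i P[A_i] ≤ 10·p = 10·(1/10) = 1.
Numerically: 1 ≈ 1.0000.
Is 1 < 1? NO.
Since the bound 1 is ≥ 1, the union bound is uninformative here; it does NOT by itself certify existence.

10·p = 1 ≈ 1.0000; existence NOT certified by the union bound.


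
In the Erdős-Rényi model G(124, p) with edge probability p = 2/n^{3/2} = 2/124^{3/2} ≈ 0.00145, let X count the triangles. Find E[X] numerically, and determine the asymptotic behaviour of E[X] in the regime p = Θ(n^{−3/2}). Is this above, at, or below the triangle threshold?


Number of potential triangles: C(124, 3) = 310124.
Each occurs with probability p³ ≈ (0.00145)³ ≈ 3.03873e-09.
By linearity: E[X] = C(124, 3)·p³ ≈ 310124 · 3.03873e-09 ≈ 0.001.
Since α = 3/2 > 1, p = c/n^{3/2} = o(1/n) is below the triangle threshold p ~ 1/n. Asymptotically E[X] ~ (c³/6)·n^{3(1−α)} = (2³/6)·n^{-1.5} → 0, so by Markov's inequality G has no triangles w.h.p.

E[X] ≈ 0.001; in regime p = Θ(1/n^{3/2}) E[X] tends to 0 (below the triangle threshold p ~ 1/n).


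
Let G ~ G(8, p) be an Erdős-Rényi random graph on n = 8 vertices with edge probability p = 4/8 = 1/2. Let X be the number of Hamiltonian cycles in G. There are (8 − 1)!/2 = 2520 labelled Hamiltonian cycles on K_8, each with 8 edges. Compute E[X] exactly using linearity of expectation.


K_8 has (8 − 1)!/2 = 2520 labelled Hamiltonian cycles.
For each such Hamiltonian cycle H, let X_H = 1 if all 8 edges of H are present in G. Then P[X_H = 1] = p^{8} = (1/2)^{8} = 1/256.
By linearity: E[X] = Σ_H E[X_H] = 2520 · p^{8} = 2520 · 1/256 = 315/32.
Numerically: E[X] ≈ 9.844.

E[X] = 2520 · (1/2)^{8} = 315/32 ≈ 9.844.


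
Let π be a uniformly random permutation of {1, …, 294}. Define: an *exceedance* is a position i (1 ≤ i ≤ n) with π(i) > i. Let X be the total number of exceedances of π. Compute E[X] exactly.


Write X = Σ_{i=1}^{294} X_i, where X_i = 1_{π(i) > i}.
For each fixed i, π(i) is uniform over {1, …, 294} (marginal of a uniform permutation), so P[π(i) > i] = (n − i)/n. Summing: Σ_{i=1}^{294} (n − i)/n = (0 + 1 + … + 293)/294 = 294(294 − 1)/(2·294) = (294 − 1)/2.
Hence E[X] = Σ_{i=1}^{294} (294 − i)/294 = 293/2 ≈ 146.5000.

E[X] = 293/2 = 146.5000.


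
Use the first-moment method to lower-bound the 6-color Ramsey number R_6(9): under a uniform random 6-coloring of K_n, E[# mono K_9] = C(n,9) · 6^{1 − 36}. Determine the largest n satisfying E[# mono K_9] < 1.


We need C(n, 9) · 6^{1 − 36} < 1, i.e. C(n, 9) < 6^{36 − 1} = 1719070799748422591028658176.
Check values of n near the boundary:
  n = 4407: C(4407, 9) = 1713856532599459170657070050; 1713856532599459170657070050 < 1719070799748422591028658176? YES
  n = 4408: C(4408, 9) = 1717362945146264156457459600; 1717362945146264156457459600 < 1719070799748422591028658176? YES
  n = 4409: C(4409, 9) = 1720875732988608787686577131; 1720875732988608787686577131 < 1719070799748422591028658176? NO
The largest n with C(n, 9) < 1719070799748422591028658176 is n = 4408 (where E[X] = 35778394690547169926197075/35813974994758803979763712 ≈ 0.9990). Hence R_6(9) > 4408, i.e. R_6(9) ≥ 4409.

Largest n = 4408; hence R_6(9) > 4408.


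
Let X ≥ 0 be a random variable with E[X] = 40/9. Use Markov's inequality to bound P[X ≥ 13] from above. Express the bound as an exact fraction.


μ = E[X] = 40/9, a = 13.
Markov: P[X ≥ 13] ≤ μ/a = (40/9)/13 = 40/117.
Numerically: ≈ 0.3419.
(Since a = 13 > μ = 4.4444, the bound 40/117 is < 1 and informative.)

P[X ≥ 13] ≤ 40/117 ≈ 0.3419.


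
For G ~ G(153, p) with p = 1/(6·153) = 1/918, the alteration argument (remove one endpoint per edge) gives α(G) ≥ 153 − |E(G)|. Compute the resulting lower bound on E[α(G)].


E[|E(G)|] = C(153, 2)·p = 11628 · (1/918) = 38/3.
E[α(G)] ≥ n − E[|E(G)|] = 153 − 38/3 = 421/3.
Numerically: ≈ 140.333.
(This is only a lower bound; the true E[α(G)] may be larger.)

E[α(G)] ≥ 421/3 ≈ 140.333.


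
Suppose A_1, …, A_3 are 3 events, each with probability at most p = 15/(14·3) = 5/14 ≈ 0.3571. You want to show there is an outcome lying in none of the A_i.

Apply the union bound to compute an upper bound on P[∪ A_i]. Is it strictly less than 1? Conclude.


Union bound: P[∪_{i=1}^{3} A_i] ≤ Σ_i P[A_i] ≤ 3·p = 3·(5/14) = 15/14.
Numerically: 15/14 ≈ 1.0714.
Is 15/14 < 1? NO.
Since the bound 15/14 is ≥ 1, the union bound is uninformative here; it does NOT by itself certify existence.

3·p = 15/14 ≈ 1.0714; existence NOT certified by the union bound.


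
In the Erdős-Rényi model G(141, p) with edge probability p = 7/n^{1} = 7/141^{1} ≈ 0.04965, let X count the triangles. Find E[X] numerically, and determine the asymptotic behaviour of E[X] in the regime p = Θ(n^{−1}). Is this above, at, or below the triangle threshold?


Number of potential triangles: C(141, 3) = 457310.
Each occurs with probability p³ ≈ (0.04965)³ ≈ 1.223592e-04.
By linearity: E[X] = C(141, 3)·p³ ≈ 457310 · 1.223592e-04 ≈ 55.9561.
Here α = 1, so p = 7/n is exactly at the triangle threshold p ~ 1/n. Asymptotically E[X] → c³/6 = 7³/6 = 343/6 ≈ 57.1667, a bounded constant. In this regime the triangle count is asymptotically Poisson(c³/6).

E[X] ≈ 55.9561; in regime p = Θ(1/n^{1}) E[X] stays bounded (at the triangle threshold p ~ 1/n).


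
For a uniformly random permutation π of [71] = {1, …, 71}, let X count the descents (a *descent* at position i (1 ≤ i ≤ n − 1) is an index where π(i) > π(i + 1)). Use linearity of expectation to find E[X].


Write X = Σ X_I over i = 1, …, 70, with X_I the indicator of one descent.
There are 70 indicators.
For each fixed i, the pair (π(i), π(i+1)) is a uniformly random ordered pair of distinct values from {1, …, 71}; by symmetry P[π(i) > π(i+1)] = 1/2.
By linearity: E[X] = 70 · (1/2) = (71 − 1) · (1/2) = 35 ≈ 35.000000.

E[X] = 35 = 35.000000.


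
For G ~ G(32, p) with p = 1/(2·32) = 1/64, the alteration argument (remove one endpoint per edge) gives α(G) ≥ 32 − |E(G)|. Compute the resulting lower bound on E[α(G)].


E[|E(G)|] = C(32, 2)·p = 496 · (1/64) = 31/4.
E[α(G)] ≥ n − E[|E(G)|] = 32 − 31/4 = 97/4.
Numerically: ≈ 24.250.
(This is only a lower bound; the true E[α(G)] may be larger.)

E[α(G)] ≥ 97/4 ≈ 24.250.


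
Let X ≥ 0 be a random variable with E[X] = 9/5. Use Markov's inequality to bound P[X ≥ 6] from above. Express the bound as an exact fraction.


μ = E[X] = 9/5, a = 6.
Markov: P[X ≥ 6] ≤ μ/a = (9/5)/6 = 3/10.
Numerically: ≈ 0.300.
(Since a = 6 > μ = 1.800, the bound 3/10 is < 1 and informative.)

P[X ≥ 6] ≤ 3/10 ≈ 0.300.


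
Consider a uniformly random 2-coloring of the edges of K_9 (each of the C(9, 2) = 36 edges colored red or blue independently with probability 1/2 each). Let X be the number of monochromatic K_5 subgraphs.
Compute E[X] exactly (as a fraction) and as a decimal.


Let X = Σ_S X_S over the C(9, 5) = 126 subsets S of size 5, where X_S = 1 if the K_5 on S is monochromatic.
For a fixed S, the K_5 on S has C(5, 2) = 10 edges. P[all 10 edges red] = (1/2)^10, and likewise for blue, so P[monochromatic] = 2·(1/2)^10 = 2^{1 − 10} = 1/512.
Summing: E[X] = C(9, 5) · 2^{1 − 10} = 126 · 1/512 = 63/256.
Numerically: E[X] ≈ 0.246094.

E[X] = C(9,5)·2^(1−C(5,2)) = 63/256 ≈ 0.246094.


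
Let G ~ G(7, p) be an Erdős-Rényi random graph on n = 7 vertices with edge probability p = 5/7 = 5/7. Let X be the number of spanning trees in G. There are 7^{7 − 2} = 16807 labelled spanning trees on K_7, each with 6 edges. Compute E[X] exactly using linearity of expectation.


K_7 has 7^{7 − 2} = 16807 labelled spanning trees.
For each such spanning tree H, let X_H = 1 if all 6 edges of H are present in G. Then P[X_H = 1] = p^{6} = (5/7)^{6} = 15625/117649.
Summing the indicators: E[X] = Σ_H E[X_H] = 16807 · p^{6} = 16807 · 15625/117649 = 15625/7.
Numerically: E[X] ≈ 2232.

E[X] = 16807 · (5/7)^{6} = 15625/7 ≈ 2232.


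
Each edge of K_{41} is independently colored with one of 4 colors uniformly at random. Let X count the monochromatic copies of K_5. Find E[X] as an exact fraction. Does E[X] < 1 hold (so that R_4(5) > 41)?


E[X] = C(41, 5) · 4^{1 − 10} = 749398 · 4^{−9} = 749398/262144.
As a reduced fraction: E[X] = 374699/131072 ≈ 2.8587265.
Is E[X] < 1? NO.
Since E[X] ≥ 1, the first-moment bound is inconclusive at n = 41; it does NOT by itself certify R_4(5) > 41.

E[X] = 374699/131072 ≈ 2.8587265; E[X] ≥ 1; first-moment method inconclusive here.


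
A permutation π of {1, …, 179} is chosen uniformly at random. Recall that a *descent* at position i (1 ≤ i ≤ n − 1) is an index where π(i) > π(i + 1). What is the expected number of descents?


Write X = Σ X_I over i = 1, …, 178, with X_I the indicator of one descent.
There are 178 indicators.
For each fixed i, the pair (π(i), π(i+1)) is a uniformly random ordered pair of distinct values from {1, …, 179}; by symmetry P[π(i) > π(i+1)] = 1/2.
By linearity: E[X] = 178 · (1/2) = (179 − 1) · (1/2) = 89 ≈ 89.0000.

E[X] = 89 = 89.0000.


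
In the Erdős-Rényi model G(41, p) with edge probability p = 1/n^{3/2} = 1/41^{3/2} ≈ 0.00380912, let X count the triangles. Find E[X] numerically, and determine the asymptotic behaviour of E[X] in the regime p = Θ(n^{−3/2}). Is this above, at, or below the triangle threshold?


Number of potential triangles: C(41, 3) = 10660.
Each occurs with probability p³ ≈ (0.00380912)³ ≈ 5.52678595e-08.
By linearity: E[X] = C(41, 3)·p³ ≈ 10660 · 5.52678595e-08 ≈ 0.000589.
Since α = 3/2 > 1, p = c/n^{3/2} = o(1/n) is below the triangle threshold p ~ 1/n. Asymptotically E[X] ~ (c³/6)·n^{3(1−α)} = (1³/6)·n^{-1.5} → 0, so by Markov's inequality G has no triangles w.h.p.

E[X] ≈ 0.000589; in regime p = Θ(1/n^{3/2}) E[X] tends to 0 (below the triangle threshold p ~ 1/n).


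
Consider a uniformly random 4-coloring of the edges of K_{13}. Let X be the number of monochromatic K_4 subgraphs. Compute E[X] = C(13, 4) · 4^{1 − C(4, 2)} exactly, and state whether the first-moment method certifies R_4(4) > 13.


E[X] = C(13, 4) · 4^{1 − 6} = 715 · 4^{−5} = 715/1024.
As a reduced fraction: E[X] = 715/1024 ≈ 0.698.
Is E[X] < 1? YES.
Since E[X] < 1, there exists a 4-coloring of K_{13} with no monochromatic K_4; hence R_4(4) > 13.

E[X] = 715/1024 ≈ 0.698; E[X] < 1, so R_4(4) > 13.


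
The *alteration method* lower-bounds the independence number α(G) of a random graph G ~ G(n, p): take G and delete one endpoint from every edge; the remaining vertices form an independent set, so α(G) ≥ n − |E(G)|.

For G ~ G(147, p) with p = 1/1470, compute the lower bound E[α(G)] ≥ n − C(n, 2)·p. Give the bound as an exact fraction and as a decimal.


E[|E(G)|] = C(147, 2)·p = 10731 · (1/1470) = 73/10.
E[α(G)] ≥ n − E[|E(G)|] = 147 − 73/10 = 1397/10.
Numerically: ≈ 139.70000.
(This is only a lower bound; the true E[α(G)] may be larger.)

E[α(G)] ≥ 1397/10 ≈ 139.70000.


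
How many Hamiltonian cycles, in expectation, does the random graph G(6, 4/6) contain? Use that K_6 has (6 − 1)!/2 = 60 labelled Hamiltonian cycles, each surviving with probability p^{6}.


K_6 has (6 − 1)!/2 = 60 labelled Hamiltonian cycles.
For each such Hamiltonian cycle H, let X_H = 1 if all 6 edges of H are present in G. Then P[X_H = 1] = p^{6} = (2/3)^{6} = 64/729.
By linearity: E[X] = Σ_H E[X_H] = 60 · p^{6} = 60 · 64/729 = 1280/243.
Numerically: E[X] ≈ 5.26749.

E[X] = 60 · (2/3)^{6} = 1280/243 ≈ 5.26749.


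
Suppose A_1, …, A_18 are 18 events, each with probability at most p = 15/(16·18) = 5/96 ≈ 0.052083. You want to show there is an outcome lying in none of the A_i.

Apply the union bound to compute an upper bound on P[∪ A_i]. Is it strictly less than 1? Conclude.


Union bound: P[∪_{i=1}^{18} A_i] ≤ Σ_i P[A_i] ≤ 18·p = 18·(5/96) = 15/16.
Numerically: 15/16 ≈ 0.937500.
Is 15/16 < 1? YES.
Since P[∪ A_i] ≤ 15/16 < 1, the complement has P[∩ A_i^c] ≥ 1 − 15/16 = 1/16 > 0, so some outcome avoids every A_i.

18·p = 15/16 ≈ 0.937500; existence CERTIFIED by the union bound.


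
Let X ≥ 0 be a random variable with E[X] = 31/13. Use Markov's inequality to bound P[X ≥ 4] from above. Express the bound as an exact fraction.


μ = E[X] = 31/13, a = 4.
Markov: P[X ≥ 4] ≤ μ/a = (31/13)/4 = 31/52.
Numerically: ≈ 0.596.
(Since a = 4 > μ = 2.385, the bound 31/52 is < 1 and informative.)

P[X ≥ 4] ≤ 31/52 ≈ 0.596.


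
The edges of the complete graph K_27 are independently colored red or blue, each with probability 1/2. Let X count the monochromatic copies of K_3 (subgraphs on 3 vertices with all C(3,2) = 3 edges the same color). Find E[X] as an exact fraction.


Let X = Σ_S X_S over the C(27, 3) = 2925 subsets S of size 3, where X_S = 1 if the K_3 on S is monochromatic.
For a fixed S, the K_3 on S has C(3, 2) = 3 edges. P[all 3 edges red] = (1/2)^3, and likewise for blue, so P[monochromatic] = 2·(1/2)^3 = 2^{1 − 3} = 1/4.
Summing: E[X] = C(27, 3) · 2^{1 − 3} = 2925 · 1/4 = 2925/4.
Numerically: E[X] ≈ 731.25000.

E[X] = C(27,3)·2^(1−C(3,2)) = 2925/4 ≈ 731.25000.


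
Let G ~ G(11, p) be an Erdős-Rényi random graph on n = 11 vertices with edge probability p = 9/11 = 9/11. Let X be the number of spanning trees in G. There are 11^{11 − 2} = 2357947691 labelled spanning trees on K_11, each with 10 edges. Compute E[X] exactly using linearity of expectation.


K_11 has 11^{11 − 2} = 2357947691 labelled spanning trees.
For each such spanning tree H, let X_H = 1 if all 10 edges of H are present in G. Then P[X_H = 1] = p^{10} = (9/11)^{10} = 3486784401/25937424601.
By linearity of expectation: E[X] = Σ_H E[X_H] = 2357947691 · p^{10} = 2357947691 · 3486784401/25937424601 = 3486784401/11.
Numerically: E[X] ≈ 3.1698e+08.

E[X] = 2357947691 · (9/11)^{10} = 3486784401/11 ≈ 3.1698e+08.


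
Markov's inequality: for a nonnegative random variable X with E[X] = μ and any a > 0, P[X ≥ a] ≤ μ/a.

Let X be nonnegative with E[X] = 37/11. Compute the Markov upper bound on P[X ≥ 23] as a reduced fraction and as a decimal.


μ = E[X] = 37/11, a = 23.
Markov: P[X ≥ 23] ≤ μ/a = (37/11)/23 = 37/253.
Numerically: ≈ 0.14625.
(Since a = 23 > μ = 3.36364, the bound 37/253 is < 1 and informative.)

P[X ≥ 23] ≤ 37/253 ≈ 0.14625.


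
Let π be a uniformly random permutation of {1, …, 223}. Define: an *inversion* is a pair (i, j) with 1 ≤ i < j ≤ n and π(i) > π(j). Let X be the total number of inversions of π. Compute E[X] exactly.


Write X = Σ X_I over the C(223, 2) = 24753 pairs i < j, with X_I the indicator of one inversion.
There are 24753 indicators.
For each fixed pair i < j, the values π(i) and π(j) are two distinct elements of {1, …, 223} in uniformly random order; by symmetry P[π(i) > π(j)] = 1/2.
By linearity: E[X] = 24753 · (1/2) = C(223, 2) · (1/2) = 24753/2 = 24753/2 ≈ 12376.50000.

E[X] = 24753/2 = 12376.50000.


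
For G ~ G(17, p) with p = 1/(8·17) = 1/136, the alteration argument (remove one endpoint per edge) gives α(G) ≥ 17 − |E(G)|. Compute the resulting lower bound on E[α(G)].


E[|E(G)|] = C(17, 2)·p = 136 · (1/136) = 1.
E[α(G)] ≥ n − E[|E(G)|] = 17 − 1 = 16.
Numerically: ≈ 16.000.
(This is only a lower bound; the true E[α(G)] may be larger.)

E[α(G)] ≥ 16 ≈ 16.000.


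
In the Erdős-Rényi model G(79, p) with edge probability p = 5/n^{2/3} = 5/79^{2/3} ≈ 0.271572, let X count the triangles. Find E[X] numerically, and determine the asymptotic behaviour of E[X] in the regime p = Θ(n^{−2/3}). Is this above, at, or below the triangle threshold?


Number of potential triangles: C(79, 3) = 79079.
Each occurs with probability p³ ≈ (0.271572)³ ≈ 2.00288415e-02.
By linearity: E[X] = C(79, 3)·p³ ≈ 79079 · 2.00288415e-02 ≈ 1583.860759.
Since α = 2/3 < 1, p = c/n^{2/3} ≫ 1/n is above the triangle threshold p ~ 1/n. Asymptotically E[X] ~ (c³/6)·n^{3(1−α)} = (5³/6)·n^{1} → ∞; triangles are abundant w.h.p.

E[X] ≈ 1583.860759; in regime p = Θ(1/n^{2/3}) E[X] diverges (above the triangle threshold p ~ 1/n).


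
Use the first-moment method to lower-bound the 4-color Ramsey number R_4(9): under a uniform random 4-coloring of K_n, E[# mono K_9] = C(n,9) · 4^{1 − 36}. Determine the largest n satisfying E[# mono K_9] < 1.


We need C(n, 9) · 4^{1 − 36} < 1, i.e. C(n, 9) < 4^{36 − 1} = 1180591620717411303424.
Check values of n near the boundary:
  n = 912: C(912, 9) = 1156095740032081475120; 1156095740032081475120 < 1180591620717411303424? YES
  n = 913: C(913, 9) = 1167605542753639808390; 1167605542753639808390 < 1180591620717411303424? YES
  n = 914: C(914, 9) = 1179217089587653905932; 1179217089587653905932 < 1180591620717411303424? YES
  n = 915: C(915, 9) = 1190931166636537885130; 1190931166636537885130 < 1180591620717411303424? NO
The largest n with C(n, 9) < 1180591620717411303424 is n = 914 (where E[X] = 294804272396913476483/295147905179352825856 ≈ 0.9988). Hence R_4(9) > 914, i.e. R_4(9) ≥ 915.

Largest n = 914; hence R_4(9) > 914.


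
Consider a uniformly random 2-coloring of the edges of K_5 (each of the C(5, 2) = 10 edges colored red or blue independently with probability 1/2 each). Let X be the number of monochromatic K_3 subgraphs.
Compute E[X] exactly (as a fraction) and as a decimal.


Let X = Σ_S X_S over the C(5, 3) = 10 subsets S of size 3, where X_S = 1 if the K_3 on S is monochromatic.
For a fixed S, the K_3 on S has C(3, 2) = 3 edges. P[all 3 edges red] = (1/2)^3, and likewise for blue, so P[monochromatic] = 2·(1/2)^3 = 2^{1 − 3} = 1/4.
By linearity: E[X] = C(5, 3) · 2^{1 − 3} = 10 · 1/4 = 5/2.
Numerically: E[X] ≈ 2.500000.

E[X] = C(5,3)·2^(1−C(3,2)) = 5/2 ≈ 2.500000.


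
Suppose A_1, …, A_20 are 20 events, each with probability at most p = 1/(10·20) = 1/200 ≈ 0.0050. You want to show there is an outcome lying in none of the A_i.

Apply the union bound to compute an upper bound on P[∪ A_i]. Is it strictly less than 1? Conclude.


Union bound: P[∪_{i=1}^{20} A_i] ≤ Σ_i P[A_i] ≤ 20·p = 20·(1/200) = 1/10.
Numerically: 1/10 ≈ 0.1000.
Is 1/10 < 1? YES.
Since P[∪ A_i] ≤ 1/10 < 1, the complement has P[∩ A_i^c] ≥ 1 − 1/10 = 9/10 > 0, so some outcome avoids every A_i.

20·p = 1/10 ≈ 0.1000; existence CERTIFIED by the union bound.


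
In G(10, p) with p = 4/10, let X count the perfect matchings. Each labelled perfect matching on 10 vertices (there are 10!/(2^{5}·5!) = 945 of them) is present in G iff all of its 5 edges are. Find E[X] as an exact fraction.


K_10 has 10!/(2^{5}·5!) = 945 labelled perfect matchings.
For each such perfect matching H, let X_H = 1 if all 5 edges of H are present in G. Then P[X_H = 1] = p^{5} = (2/5)^{5} = 32/3125.
By linearity: E[X] = Σ_H E[X_H] = 945 · p^{5} = 945 · 32/3125 = 6048/625.
Numerically: E[X] ≈ 9.68.

E[X] = 945 · (2/5)^{5} = 6048/625 ≈ 9.68.


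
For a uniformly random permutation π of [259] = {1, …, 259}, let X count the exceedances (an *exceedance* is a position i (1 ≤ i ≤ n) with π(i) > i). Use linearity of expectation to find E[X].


Write X = Σ_{i=1}^{259} X_i, where X_i = 1_{π(i) > i}.
For each fixed i, π(i) is uniform over {1, …, 259} (marginal of a uniform permutation), so P[π(i) > i] = (n − i)/n. Summing: Σ_{i=1}^{259} (n − i)/n = (0 + 1 + … + 258)/259 = 259(259 − 1)/(2·259) = (259 − 1)/2.
Hence E[X] = Σ_{i=1}^{259} (259 − i)/259 = 129 ≈ 129.000.

E[X] = 129 = 129.000.


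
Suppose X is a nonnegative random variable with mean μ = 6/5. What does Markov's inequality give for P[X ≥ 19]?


μ = E[X] = 6/5, a = 19.
Markov: P[X ≥ 19] ≤ μ/a = (6/5)/19 = 6/95.
Numerically: ≈ 0.063158.
(Since a = 19 > μ = 1.200000, the bound 6/95 is < 1 and informative.)

P[X ≥ 19] ≤ 6/95 ≈ 0.063158.


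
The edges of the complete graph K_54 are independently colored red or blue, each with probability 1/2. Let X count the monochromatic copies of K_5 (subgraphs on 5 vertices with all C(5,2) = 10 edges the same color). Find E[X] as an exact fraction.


Let X = Σ_S X_S over the C(54, 5) = 3162510 subsets S of size 5, where X_S = 1 if the K_5 on S is monochromatic.
For a fixed S, the K_5 on S has C(5, 2) = 10 edges. P[all 10 edges red] = (1/2)^10, and likewise for blue, so P[monochromatic] = 2·(1/2)^10 = 2^{1 − 10} = 1/512.
Summing: E[X] = C(54, 5) · 2^{1 − 10} = 3162510 · 1/512 = 1581255/256.
Numerically: E[X] ≈ 6176.777344.

E[X] = C(54,5)·2^(1−C(5,2)) = 1581255/256 ≈ 6176.777344.


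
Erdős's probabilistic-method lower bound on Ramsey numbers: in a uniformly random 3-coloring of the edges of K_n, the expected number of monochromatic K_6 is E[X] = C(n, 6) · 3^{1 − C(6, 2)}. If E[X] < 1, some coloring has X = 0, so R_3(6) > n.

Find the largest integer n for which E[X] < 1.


We need C(n, 6) · 3^{1 − 15} < 1, i.e. C(n, 6) < 3^{15 − 1} = 4782969.
Check values of n near the boundary:
  n = 39: C(39, 6) = 3262623; 3262623 < 4782969? YES
  n = 40: C(40, 6) = 3838380; 3838380 < 4782969? YES
  n = 41: C(41, 6) = 4496388; 4496388 < 4782969? YES
  n = 42: C(42, 6) = 5245786; 5245786 < 4782969? NO
  n = 43: C(43, 6) = 6096454; 6096454 < 4782969? NO
  n = 44: C(44, 6) = 7059052; 7059052 < 4782969? NO
The largest n with C(n, 6) < 4782969 is n = 41 (where E[X] = 1498796/1594323 ≈ 0.940). Hence R_3(6) > 41, i.e. R_3(6) ≥ 42.

Largest n = 41; hence R_3(6) > 41.


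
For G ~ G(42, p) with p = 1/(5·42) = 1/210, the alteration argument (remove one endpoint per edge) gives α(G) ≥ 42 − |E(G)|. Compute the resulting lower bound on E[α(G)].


E[|E(G)|] = C(42, 2)·p = 861 · (1/210) = 41/10.
E[α(G)] ≥ n − E[|E(G)|] = 42 − 41/10 = 379/10.
Numerically: ≈ 37.900000.
(This is only a lower bound; the true E[α(G)] may be larger.)

E[α(G)] ≥ 379/10 ≈ 37.900000.


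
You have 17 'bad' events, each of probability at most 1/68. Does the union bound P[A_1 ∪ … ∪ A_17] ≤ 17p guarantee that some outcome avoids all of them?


Union bound: P[∪_{i=1}^{17} A_i] ≤ Σ_i P[A_i] ≤ 17·p = 17·(1/68) = 1/4.
Numerically: 1/4 ≈ 0.250000.
Is 1/4 < 1? YES.
Since P[∪ A_i] ≤ 1/4 < 1, the complement has P[∩ A_i^c] ≥ 1 − 1/4 = 3/4 > 0, so some outcome avoids every A_i.

17·p = 1/4 ≈ 0.250000; existence CERTIFIED by the union bound.


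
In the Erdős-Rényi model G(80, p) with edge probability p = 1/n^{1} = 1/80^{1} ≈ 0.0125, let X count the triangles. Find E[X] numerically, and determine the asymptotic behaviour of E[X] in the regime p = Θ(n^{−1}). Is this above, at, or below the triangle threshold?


Number of potential triangles: C(80, 3) = 82160.
Each occurs with probability p³ ≈ (0.0125)³ ≈ 1.9531250e-06.
By linearity: E[X] = C(80, 3)·p³ ≈ 82160 · 1.9531250e-06 ≈ 0.16047.
Here α = 1, so p = 1/n is exactly at the triangle threshold p ~ 1/n. Asymptotically E[X] → c³/6 = 1³/6 = 1/6 ≈ 0.16667, a bounded constant. In this regime the triangle count is asymptotically Poisson(c³/6).

E[X] ≈ 0.16047; in regime p = Θ(1/n^{1}) E[X] stays bounded (at the triangle threshold p ~ 1/n).


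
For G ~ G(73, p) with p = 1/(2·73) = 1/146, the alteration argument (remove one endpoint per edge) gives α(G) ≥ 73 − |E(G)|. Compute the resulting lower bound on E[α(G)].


E[|E(G)|] = C(73, 2)·p = 2628 · (1/146) = 18.
E[α(G)] ≥ n − E[|E(G)|] = 73 − 18 = 55.
Numerically: ≈ 55.000.
(This is only a lower bound; the true E[α(G)] may be larger.)

E[α(G)] ≥ 55 ≈ 55.000.


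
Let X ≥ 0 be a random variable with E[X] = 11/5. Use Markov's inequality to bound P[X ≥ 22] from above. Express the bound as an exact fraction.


μ = E[X] = 11/5, a = 22.
Markov: P[X ≥ 22] ≤ μ/a = (11/5)/22 = 1/10.
Numerically: ≈ 0.100.
(Since a = 22 > μ = 2.200, the bound 1/10 is < 1 and informative.)

P[X ≥ 22] ≤ 1/10 ≈ 0.100.


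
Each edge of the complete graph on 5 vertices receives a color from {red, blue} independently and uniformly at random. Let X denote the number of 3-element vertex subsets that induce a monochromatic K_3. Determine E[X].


Let X = Σ_S X_S over the C(5, 3) = 10 subsets S of size 3, where X_S = 1 if the K_3 on S is monochromatic.
For a fixed S, the K_3 on S has C(3, 2) = 3 edges. P[all 3 edges red] = (1/2)^3, and likewise for blue, so P[monochromatic] = 2·(1/2)^3 = 2^{1 − 3} = 1/4.
By linearity of expectation: E[X] = C(5, 3) · 2^{1 − 3} = 10 · 1/4 = 5/2.
Numerically: E[X] ≈ 2.500000.

E[X] = C(5,3)·2^(1−C(3,2)) = 5/2 ≈ 2.500000.


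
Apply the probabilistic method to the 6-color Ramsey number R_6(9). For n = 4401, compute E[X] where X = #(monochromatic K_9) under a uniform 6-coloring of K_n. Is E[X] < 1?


E[X] = C(4401, 9) · 6^{1 − 36} = 1692951372410676096134752050 · 6^{−35} = 1692951372410676096134752050/1719070799748422591028658176.
As a reduced fraction: E[X] = 282158562068446016022458675/286511799958070431838109696 ≈ 0.985.
Is E[X] < 1? YES.
Since E[X] < 1, there exists a 6-coloring of K_{4401} with no monochromatic K_9; hence R_6(9) > 4401.

E[X] = 282158562068446016022458675/286511799958070431838109696 ≈ 0.985; E[X] < 1, so R_6(9) > 4401.


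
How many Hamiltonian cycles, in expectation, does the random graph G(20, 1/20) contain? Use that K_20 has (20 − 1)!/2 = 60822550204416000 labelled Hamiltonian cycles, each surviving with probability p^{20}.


K_20 has (20 − 1)!/2 = 60822550204416000 labelled Hamiltonian cycles.
For each such Hamiltonian cycle H, let X_H = 1 if all 20 edges of H are present in G. Then P[X_H = 1] = p^{20} = (1/20)^{20} = 1/104857600000000000000000000.
By linearity of expectation: E[X] = Σ_H E[X_H] = 60822550204416000 · p^{20} = 60822550204416000 · 1/104857600000000000000000000 = 14849255421/25600000000000000000.
Numerically: E[X] ≈ 5.80049e-10.

E[X] = 60822550204416000 · (1/20)^{20} = 14849255421/25600000000000000000 ≈ 5.80049e-10.


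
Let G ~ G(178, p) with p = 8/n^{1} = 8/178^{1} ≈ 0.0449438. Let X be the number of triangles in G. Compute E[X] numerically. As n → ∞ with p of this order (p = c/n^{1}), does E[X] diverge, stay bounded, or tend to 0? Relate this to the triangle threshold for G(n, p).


Number of potential triangles: C(178, 3) = 924176.
Each occurs with probability p³ ≈ (0.0449438)³ ≈ 9.07841338e-05.
By linearity: E[X] = C(178, 3)·p³ ≈ 924176 · 9.07841338e-05 ≈ 83.900518.
Here α = 1, so p = 8/n is exactly at the triangle threshold p ~ 1/n. Asymptotically E[X] → c³/6 = 8³/6 = 256/3 ≈ 85.333333, a bounded constant. In this regime the triangle count is asymptotically Poisson(c³/6).

E[X] ≈ 83.900518; in regime p = Θ(1/n^{1}) E[X] stays bounded (at the triangle threshold p ~ 1/n).


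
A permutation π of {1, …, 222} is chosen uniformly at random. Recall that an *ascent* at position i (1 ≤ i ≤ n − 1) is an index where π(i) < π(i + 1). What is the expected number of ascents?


Write X = Σ X_I over i = 1, …, 221, with X_I the indicator of one ascent.
There are 221 indicators.
For each fixed i, the pair (π(i), π(i+1)) is a uniformly random ordered pair of distinct values from {1, …, 222}; by symmetry P[π(i) < π(i+1)] = 1/2.
By linearity: E[X] = 221 · (1/2) = (222 − 1) · (1/2) = 221/2 ≈ 110.5000.

E[X] = 221/2 = 110.5000.


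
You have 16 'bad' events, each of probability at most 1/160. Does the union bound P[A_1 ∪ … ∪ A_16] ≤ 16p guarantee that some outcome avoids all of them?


Union bound: P[∪_{i=1}^{16} A_i] ≤ Σ_i P[A_i] ≤ 16·p = 16·(1/160) = 1/10.
Numerically: 1/10 ≈ 0.1000000.
Is 1/10 < 1? YES.
Since P[∪ A_i] ≤ 1/10 < 1, the complement has P[∩ A_i^c] ≥ 1 − 1/10 = 9/10 > 0, so some outcome avoids every A_i.

16·p = 1/10 ≈ 0.1000000; existence CERTIFIED by the union bound.


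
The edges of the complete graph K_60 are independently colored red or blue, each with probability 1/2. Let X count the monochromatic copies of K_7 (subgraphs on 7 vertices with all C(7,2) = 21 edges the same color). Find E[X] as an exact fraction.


Let X = Σ_S X_S over the C(60, 7) = 386206920 subsets S of size 7, where X_S = 1 if the K_7 on S is monochromatic.
For a fixed S, the K_7 on S has C(7, 2) = 21 edges. P[all 21 edges red] = (1/2)^21, and likewise for blue, so P[monochromatic] = 2·(1/2)^21 = 2^{1 − 21} = 1/1048576.
Summing: E[X] = C(60, 7) · 2^{1 − 21} = 386206920 · 1/1048576 = 48275865/131072.
Numerically: E[X] ≈ 368.3156.

E[X] = C(60,7)·2^(1−C(7,2)) = 48275865/131072 ≈ 368.3156.


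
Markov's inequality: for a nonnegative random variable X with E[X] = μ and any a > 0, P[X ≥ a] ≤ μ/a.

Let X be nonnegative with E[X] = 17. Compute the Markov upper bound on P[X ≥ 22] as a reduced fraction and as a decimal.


μ = E[X] = 17, a = 22.
Markov: P[X ≥ 22] ≤ μ/a = (17)/22 = 17/22.
Numerically: ≈ 0.7727.
(Since a = 22 > μ = 17.0000, the bound 17/22 is < 1 and informative.)

P[X ≥ 22] ≤ 17/22 ≈ 0.7727.


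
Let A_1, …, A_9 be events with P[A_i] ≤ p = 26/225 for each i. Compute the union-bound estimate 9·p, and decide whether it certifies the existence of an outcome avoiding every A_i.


Union bound: P[∪_{i=1}^{9} A_i] ≤ Σ_i P[A_i] ≤ 9·p = 9·(26/225) = 26/25.
Numerically: 26/25 ≈ 1.04000.
Is 26/25 < 1? NO.
Since the bound 26/25 is ≥ 1, the union bound is uninformative here; it does NOT by itself certify existence.

9·p = 26/25 ≈ 1.04000; existence NOT certified by the union bound.


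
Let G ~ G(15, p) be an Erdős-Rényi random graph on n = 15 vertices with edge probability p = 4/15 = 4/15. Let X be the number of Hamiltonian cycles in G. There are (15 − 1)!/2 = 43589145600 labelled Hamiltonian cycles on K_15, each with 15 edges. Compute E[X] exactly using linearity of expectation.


K_15 has (15 − 1)!/2 = 43589145600 labelled Hamiltonian cycles.
For each such Hamiltonian cycle H, let X_H = 1 if all 15 edges of H are present in G. Then P[X_H = 1] = p^{15} = (4/15)^{15} = 1073741824/437893890380859375.
By linearity of expectation: E[X] = Σ_H E[X_H] = 43589145600 · p^{15} = 43589145600 · 1073741824/437893890380859375 = 7704277975826432/72081298828125.
Numerically: E[X] ≈ 106.883.

E[X] = 43589145600 · (4/15)^{15} = 7704277975826432/72081298828125 ≈ 106.883.


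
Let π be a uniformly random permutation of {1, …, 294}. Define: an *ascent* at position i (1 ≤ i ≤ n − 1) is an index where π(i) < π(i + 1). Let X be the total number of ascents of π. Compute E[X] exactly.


Write X = Σ X_I over i = 1, …, 293, with X_I the indicator of one ascent.
There are 293 indicators.
For each fixed i, the pair (π(i), π(i+1)) is a uniformly random ordered pair of distinct values from {1, …, 294}; by symmetry P[π(i) < π(i+1)] = 1/2.
By linearity: E[X] = 293 · (1/2) = (294 − 1) · (1/2) = 293/2 ≈ 146.50000.

E[X] = 293/2 = 146.50000.


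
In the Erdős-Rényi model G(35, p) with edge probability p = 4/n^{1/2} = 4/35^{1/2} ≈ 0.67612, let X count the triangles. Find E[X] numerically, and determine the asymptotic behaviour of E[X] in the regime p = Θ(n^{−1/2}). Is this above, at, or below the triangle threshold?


Number of potential triangles: C(35, 3) = 6545.
Each occurs with probability p³ ≈ (0.67612)³ ≈ 3.0908498e-01.
By linearity: E[X] = C(35, 3)·p³ ≈ 6545 · 3.0908498e-01 ≈ 2022.96122.
Since α = 1/2 < 1, p = c/n^{1/2} ≫ 1/n is above the triangle threshold p ~ 1/n. Asymptotically E[X] ~ (c³/6)·n^{3(1−α)} = (4³/6)·n^{1.5} → ∞; triangles are abundant w.h.p.

E[X] ≈ 2022.96122; in regime p = Θ(1/n^{1/2}) E[X] diverges (above the triangle threshold p ~ 1/n).


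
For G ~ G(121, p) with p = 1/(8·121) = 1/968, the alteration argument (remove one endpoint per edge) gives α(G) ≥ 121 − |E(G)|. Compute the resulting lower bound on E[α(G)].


E[|E(G)|] = C(121, 2)·p = 7260 · (1/968) = 15/2.
E[α(G)] ≥ n − E[|E(G)|] = 121 − 15/2 = 227/2.
Numerically: ≈ 113.500000.
(This is only a lower bound; the true E[α(G)] may be larger.)

E[α(G)] ≥ 227/2 ≈ 113.500000.


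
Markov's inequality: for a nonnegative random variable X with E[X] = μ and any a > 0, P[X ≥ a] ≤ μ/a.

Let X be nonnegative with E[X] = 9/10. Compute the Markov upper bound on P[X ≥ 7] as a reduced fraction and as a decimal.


μ = E[X] = 9/10, a = 7.
Markov: P[X ≥ 7] ≤ μ/a = (9/10)/7 = 9/70.
Numerically: ≈ 0.128571.
(Since a = 7 > μ = 0.900000, the bound 9/70 is < 1 and informative.)

P[X ≥ 7] ≤ 9/70 ≈ 0.128571.


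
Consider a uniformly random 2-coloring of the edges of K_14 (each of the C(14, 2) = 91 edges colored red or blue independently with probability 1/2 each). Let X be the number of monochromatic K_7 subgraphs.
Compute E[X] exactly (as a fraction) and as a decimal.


Let X = Σ_S X_S over the C(14, 7) = 3432 subsets S of size 7, where X_S = 1 if the K_7 on S is monochromatic.
For a fixed S, the K_7 on S has C(7, 2) = 21 edges. P[all 21 edges red] = (1/2)^21, and likewise for blue, so P[monochromatic] = 2·(1/2)^21 = 2^{1 − 21} = 1/1048576.
By linearity of expectation: E[X] = C(14, 7) · 2^{1 − 21} = 3432 · 1/1048576 = 429/131072.
Numerically: E[X] ≈ 0.00327.

E[X] = C(14,7)·2^(1−C(7,2)) = 429/131072 ≈ 0.00327.


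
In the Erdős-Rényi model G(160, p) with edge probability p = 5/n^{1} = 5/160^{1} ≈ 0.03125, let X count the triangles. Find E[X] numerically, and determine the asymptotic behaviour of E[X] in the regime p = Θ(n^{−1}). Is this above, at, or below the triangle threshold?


Number of potential triangles: C(160, 3) = 669920.
Each occurs with probability p³ ≈ (0.03125)³ ≈ 3.051758e-05.
By linearity: E[X] = C(160, 3)·p³ ≈ 669920 · 3.051758e-05 ≈ 20.4443.
Here α = 1, so p = 5/n is exactly at the triangle threshold p ~ 1/n. Asymptotically E[X] → c³/6 = 5³/6 = 125/6 ≈ 20.8333, a bounded constant. In this regime the triangle count is asymptotically Poisson(c³/6).

E[X] ≈ 20.4443; in regime p = Θ(1/n^{1}) E[X] stays bounded (at the triangle threshold p ~ 1/n).


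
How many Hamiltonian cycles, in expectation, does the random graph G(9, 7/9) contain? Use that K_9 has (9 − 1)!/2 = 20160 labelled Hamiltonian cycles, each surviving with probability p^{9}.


K_9 has (9 − 1)!/2 = 20160 labelled Hamiltonian cycles.
For each such Hamiltonian cycle H, let X_H = 1 if all 9 edges of H are present in G. Then P[X_H = 1] = p^{9} = (7/9)^{9} = 40353607/387420489.
Summing the indicators: E[X] = Σ_H E[X_H] = 20160 · p^{9} = 20160 · 40353607/387420489 = 90392079680/43046721.
Numerically: E[X] ≈ 2.1e+03.

E[X] = 20160 · (7/9)^{9} = 90392079680/43046721 ≈ 2.1e+03.


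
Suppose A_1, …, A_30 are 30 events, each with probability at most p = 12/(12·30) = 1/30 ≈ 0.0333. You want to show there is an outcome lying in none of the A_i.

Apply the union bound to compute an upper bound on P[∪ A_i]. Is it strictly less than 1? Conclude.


Union bound: P[∪_{i=1}^{30} A_i] ≤ Σ_i P[A_i] ≤ 30·p = 30·(1/30) = 1.
Numerically: 1 ≈ 1.0000.
Is 1 < 1? NO.
Since the bound 1 is ≥ 1, the union bound is uninformative here; it does NOT by itself certify existence.

30·p = 1 ≈ 1.0000; existence NOT certified by the union bound.


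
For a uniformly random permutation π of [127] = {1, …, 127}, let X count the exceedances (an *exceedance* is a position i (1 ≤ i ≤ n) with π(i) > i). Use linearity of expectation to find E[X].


Write X = Σ_{i=1}^{127} X_i, where X_i = 1_{π(i) > i}.
For each fixed i, π(i) is uniform over {1, …, 127} (marginal of a uniform permutation), so P[π(i) > i] = (n − i)/n. Summing: Σ_{i=1}^{127} (n − i)/n = (0 + 1 + … + 126)/127 = 127(127 − 1)/(2·127) = (127 − 1)/2.
Hence E[X] = Σ_{i=1}^{127} (127 − i)/127 = 63 ≈ 63.00000.

E[X] = 63 = 63.00000.
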